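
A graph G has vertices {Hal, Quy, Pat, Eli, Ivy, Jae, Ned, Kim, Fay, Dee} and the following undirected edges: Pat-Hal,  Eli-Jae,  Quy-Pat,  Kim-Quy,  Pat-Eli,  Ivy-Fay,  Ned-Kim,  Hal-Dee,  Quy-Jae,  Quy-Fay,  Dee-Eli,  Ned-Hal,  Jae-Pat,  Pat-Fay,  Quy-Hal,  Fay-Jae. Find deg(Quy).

Neighbors of Quy: Hal, Pat, Jae, Kim, Fay.

5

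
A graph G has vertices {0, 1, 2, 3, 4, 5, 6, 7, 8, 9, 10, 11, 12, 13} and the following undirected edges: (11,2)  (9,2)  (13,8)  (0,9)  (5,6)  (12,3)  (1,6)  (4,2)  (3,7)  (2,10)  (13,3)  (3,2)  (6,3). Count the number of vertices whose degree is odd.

Degrees: 0:1, 1:1, 2:5, 3:5, 4:1, 5:1, 6:3, 7:1, 8:1, 9:2, 10:1, 11:1, 12:1, 13:2
Odd-degree vertices: 0, 1, 2, 3, 4, 5, 6, 7, 8, 10, 11, 12.

12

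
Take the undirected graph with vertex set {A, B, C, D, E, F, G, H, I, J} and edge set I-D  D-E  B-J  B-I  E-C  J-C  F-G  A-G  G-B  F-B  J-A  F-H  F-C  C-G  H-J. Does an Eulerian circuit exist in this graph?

Yes

Degrees: A:2, B:4, C:4, D:2, E:2, F:4, G:4, H:2, I:2, J:4
All degrees are even and the non-isolated vertices are connected — an Eulerian circuit exists.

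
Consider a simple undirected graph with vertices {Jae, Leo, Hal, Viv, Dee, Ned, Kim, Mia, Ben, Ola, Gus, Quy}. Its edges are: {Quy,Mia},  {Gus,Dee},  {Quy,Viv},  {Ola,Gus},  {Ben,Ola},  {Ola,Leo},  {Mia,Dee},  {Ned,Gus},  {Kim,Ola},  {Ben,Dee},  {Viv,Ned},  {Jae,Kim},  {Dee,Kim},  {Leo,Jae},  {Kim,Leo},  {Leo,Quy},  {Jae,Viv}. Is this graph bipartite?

No

Jae-Kim-Leo-Jae is an odd cycle (length 3), and a bipartite graph can contain only even cycles.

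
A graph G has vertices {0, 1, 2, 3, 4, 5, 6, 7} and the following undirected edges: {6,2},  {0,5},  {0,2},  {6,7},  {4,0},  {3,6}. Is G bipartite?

Yes

Partition the vertices as {1, 2, 3, 4, 5, 7} vs {0, 6}. Each listed edge has one endpoint in each part, so the graph is bipartite.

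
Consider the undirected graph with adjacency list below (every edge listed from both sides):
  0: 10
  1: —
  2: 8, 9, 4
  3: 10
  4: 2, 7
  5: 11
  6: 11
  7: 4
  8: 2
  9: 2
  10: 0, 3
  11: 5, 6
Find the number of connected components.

Component: {1}
Component: {0, 3, 10}
Component: {5, 6, 11}
Component: {2, 4, 7, 8, 9}

4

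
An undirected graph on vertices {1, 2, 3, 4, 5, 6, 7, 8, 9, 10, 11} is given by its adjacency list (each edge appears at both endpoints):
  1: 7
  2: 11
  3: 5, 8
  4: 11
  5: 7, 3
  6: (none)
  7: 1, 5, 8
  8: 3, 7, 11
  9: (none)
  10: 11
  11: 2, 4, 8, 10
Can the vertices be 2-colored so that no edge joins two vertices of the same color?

A valid 2-coloring puts {3, 6, 7, 9, 11} on one side and {1, 2, 4, 5, 8, 10} on the other; every edge crosses between the two sides.

Yes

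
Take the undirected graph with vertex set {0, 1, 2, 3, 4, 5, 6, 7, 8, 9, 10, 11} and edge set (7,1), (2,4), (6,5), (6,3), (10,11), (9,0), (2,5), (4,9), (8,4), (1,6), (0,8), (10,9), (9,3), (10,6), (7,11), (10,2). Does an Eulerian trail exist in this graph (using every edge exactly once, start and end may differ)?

Yes

Degrees: 0:2, 1:2, 2:3, 3:2, 4:3, 5:2, 6:4, 7:2, 8:2, 9:4, 10:4, 11:2
Odd-degree vertices: 2, 4 (2 total).
The non-isolated vertices are connected and exactly 2 have odd degree, so an Eulerian trail exists (from 2 to 4).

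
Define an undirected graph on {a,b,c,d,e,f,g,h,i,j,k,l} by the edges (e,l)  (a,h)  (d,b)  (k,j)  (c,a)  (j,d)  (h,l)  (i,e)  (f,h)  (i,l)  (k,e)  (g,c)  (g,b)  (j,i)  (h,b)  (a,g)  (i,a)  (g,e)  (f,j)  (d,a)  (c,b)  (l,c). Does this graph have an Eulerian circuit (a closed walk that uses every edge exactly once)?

Degrees: a:5, b:4, c:4, d:3, e:4, f:2, g:4, h:4, i:4, j:4, k:2, l:4
Vertices with odd degree: a, d. An Eulerian circuit requires all degrees even.

No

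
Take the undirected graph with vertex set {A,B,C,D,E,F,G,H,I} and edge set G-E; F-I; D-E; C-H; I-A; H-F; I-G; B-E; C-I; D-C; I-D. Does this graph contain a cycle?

|V| = 9, |E| = 11, number of components = 1.
One cycle is I-G-E-D-I.

Yes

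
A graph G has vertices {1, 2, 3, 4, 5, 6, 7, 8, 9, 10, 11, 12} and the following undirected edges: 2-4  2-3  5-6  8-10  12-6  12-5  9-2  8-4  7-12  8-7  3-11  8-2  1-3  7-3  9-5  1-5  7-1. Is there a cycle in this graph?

Yes

The graph has 12 vertices, 17 edges, and 1 connected component.
One cycle is 2-8-4-2.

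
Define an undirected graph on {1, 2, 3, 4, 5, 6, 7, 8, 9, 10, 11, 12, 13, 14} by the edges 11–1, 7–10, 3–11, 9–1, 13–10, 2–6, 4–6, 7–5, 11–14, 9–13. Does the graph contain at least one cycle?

|V| = 14, |E| = 10, number of components = 4.
Since 10 = 14 - 4, the graph is a forest and contains no cycle.

No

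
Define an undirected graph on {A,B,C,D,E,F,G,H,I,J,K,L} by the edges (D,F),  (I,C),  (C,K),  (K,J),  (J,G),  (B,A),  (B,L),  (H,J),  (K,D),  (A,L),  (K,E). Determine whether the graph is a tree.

The graph has 12 vertices and 11 edges.
It splits into 2 components, so it cannot be a tree.

No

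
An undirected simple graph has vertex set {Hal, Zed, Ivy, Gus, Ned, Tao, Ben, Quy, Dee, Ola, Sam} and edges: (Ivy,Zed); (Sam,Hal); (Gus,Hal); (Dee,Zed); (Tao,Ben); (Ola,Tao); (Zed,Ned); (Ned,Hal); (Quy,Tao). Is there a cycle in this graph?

|V| = 11, |E| = 9, number of components = 2.
Since 9 = 11 - 2, the graph is a forest and contains no cycle.

No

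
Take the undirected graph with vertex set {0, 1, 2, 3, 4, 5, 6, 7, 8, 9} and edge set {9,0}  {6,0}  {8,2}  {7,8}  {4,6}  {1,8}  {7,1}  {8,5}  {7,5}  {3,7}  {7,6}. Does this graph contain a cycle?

Yes

|V| = 10, |E| = 11, number of components = 1.
One cycle is 7-1-8-5-7.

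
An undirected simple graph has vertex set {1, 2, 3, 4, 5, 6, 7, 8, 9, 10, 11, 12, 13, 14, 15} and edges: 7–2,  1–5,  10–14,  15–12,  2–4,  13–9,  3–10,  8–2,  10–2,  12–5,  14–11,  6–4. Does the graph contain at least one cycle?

The graph has 15 vertices, 12 edges, and 3 connected components.
A forest on 15 vertices with 3 components has exactly 12 edges, which matches — so no cycle.

No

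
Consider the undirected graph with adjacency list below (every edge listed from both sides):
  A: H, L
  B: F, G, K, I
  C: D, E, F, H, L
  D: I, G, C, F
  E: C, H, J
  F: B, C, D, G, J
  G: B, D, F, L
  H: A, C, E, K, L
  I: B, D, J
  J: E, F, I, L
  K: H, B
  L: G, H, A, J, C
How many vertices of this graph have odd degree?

Degrees: A:2, B:4, C:5, D:4, E:3, F:5, G:4, H:5, I:3, J:4, K:2, L:5
Odd-degree vertices: C, E, F, H, I, L.

6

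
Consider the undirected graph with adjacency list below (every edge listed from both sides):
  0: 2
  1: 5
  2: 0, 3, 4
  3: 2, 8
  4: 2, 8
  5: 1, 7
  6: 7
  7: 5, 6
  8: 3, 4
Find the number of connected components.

2

Component: {1, 5, 6, 7}
Component: {0, 2, 3, 4, 8}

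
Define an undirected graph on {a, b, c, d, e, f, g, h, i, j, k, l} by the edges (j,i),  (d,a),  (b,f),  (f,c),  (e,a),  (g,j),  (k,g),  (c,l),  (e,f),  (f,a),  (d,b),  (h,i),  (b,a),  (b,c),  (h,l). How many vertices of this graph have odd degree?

2

Degrees: a:4, b:4, c:3, d:2, e:2, f:4, g:2, h:2, i:2, j:2, k:1, l:2
Odd-degree vertices: c, k.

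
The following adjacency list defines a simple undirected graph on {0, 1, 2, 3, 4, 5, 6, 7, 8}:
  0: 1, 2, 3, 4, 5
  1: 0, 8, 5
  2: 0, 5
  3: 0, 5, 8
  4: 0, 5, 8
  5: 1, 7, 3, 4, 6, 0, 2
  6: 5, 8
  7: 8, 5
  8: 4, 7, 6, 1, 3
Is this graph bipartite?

No

The cycle 5-0-4-5 has length 3, which is odd, so the graph is not bipartite.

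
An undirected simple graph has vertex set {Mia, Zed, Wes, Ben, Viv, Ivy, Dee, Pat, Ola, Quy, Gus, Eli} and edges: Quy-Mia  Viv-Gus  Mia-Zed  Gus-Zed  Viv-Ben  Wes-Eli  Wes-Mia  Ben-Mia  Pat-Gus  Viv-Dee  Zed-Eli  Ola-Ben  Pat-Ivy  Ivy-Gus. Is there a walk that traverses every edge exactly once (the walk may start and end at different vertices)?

No

Degrees: Mia:4, Zed:3, Wes:2, Ben:3, Viv:3, Ivy:2, Dee:1, Pat:2, Ola:1, Quy:1, Gus:4, Eli:2
Odd-degree vertices: Zed, Ben, Viv, Dee, Ola, Quy (6 total).
An Eulerian trail requires 0 or 2 odd-degree vertices; here there are 6.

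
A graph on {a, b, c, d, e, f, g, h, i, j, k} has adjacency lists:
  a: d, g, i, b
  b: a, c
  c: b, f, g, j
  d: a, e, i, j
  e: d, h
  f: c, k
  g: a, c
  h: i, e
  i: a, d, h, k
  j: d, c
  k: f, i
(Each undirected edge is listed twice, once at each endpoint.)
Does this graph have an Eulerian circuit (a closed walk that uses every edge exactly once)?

Degrees: a:4, b:2, c:4, d:4, e:2, f:2, g:2, h:2, i:4, j:2, k:2
All degrees are even and the non-isolated vertices are connected — an Eulerian circuit exists.

Yes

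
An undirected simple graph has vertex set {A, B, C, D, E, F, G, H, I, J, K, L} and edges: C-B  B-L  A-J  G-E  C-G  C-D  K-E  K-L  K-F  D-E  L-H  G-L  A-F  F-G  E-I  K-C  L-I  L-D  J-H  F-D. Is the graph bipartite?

Yes

A valid 2-coloring puts {C, E, F, J, L} on one side and {A, B, D, G, H, I, K} on the other; every edge crosses between the two sides.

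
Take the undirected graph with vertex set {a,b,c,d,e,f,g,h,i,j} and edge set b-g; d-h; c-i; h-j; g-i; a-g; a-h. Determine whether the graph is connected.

Component: {e}
Component: {f}
Component: {a, b, c, d, g, h, i, j}
No edge joins these 3 groups, so the graph is disconnected.

No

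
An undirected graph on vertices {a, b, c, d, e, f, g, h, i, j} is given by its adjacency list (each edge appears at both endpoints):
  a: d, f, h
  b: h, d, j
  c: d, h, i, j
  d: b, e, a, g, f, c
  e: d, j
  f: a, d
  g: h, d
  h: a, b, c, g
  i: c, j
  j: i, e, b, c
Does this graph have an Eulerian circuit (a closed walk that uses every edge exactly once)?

Degrees: a:3, b:3, c:4, d:6, e:2, f:2, g:2, h:4, i:2, j:4
a, b have odd degree; an Eulerian circuit needs every degree to be even, so none exists.

No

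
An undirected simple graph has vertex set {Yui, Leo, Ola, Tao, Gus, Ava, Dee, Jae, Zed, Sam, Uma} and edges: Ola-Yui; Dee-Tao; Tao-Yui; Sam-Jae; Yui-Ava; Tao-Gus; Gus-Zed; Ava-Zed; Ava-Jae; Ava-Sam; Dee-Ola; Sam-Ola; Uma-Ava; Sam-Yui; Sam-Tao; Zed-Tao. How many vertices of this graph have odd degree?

Degrees: Yui:4, Leo:0, Ola:3, Tao:5, Gus:2, Ava:5, Dee:2, Jae:2, Zed:3, Sam:5, Uma:1
Odd-degree vertices: Ola, Tao, Ava, Zed, Sam, Uma.

6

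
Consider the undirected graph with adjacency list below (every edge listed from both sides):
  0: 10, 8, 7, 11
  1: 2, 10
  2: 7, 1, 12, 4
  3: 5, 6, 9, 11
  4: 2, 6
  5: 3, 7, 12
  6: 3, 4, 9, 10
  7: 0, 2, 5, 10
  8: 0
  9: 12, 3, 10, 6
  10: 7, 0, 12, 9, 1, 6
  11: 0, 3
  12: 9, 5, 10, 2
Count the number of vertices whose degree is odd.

2

Degrees: 0:4, 1:2, 2:4, 3:4, 4:2, 5:3, 6:4, 7:4, 8:1, 9:4, 10:6, 11:2, 12:4
Odd-degree vertices: 5, 8.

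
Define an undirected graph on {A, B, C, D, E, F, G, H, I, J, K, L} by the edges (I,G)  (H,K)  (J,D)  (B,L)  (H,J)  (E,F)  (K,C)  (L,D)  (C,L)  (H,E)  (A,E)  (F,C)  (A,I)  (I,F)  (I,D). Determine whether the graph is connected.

Starting from A and exploring outward reaches every vertex (A, I, E, F, G, D, H, C, J, L, K, B); the graph is connected.

Yes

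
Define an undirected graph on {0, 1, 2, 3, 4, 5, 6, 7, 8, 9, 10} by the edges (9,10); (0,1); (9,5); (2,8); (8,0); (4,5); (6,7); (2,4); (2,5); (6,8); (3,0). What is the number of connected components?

Component: {0, 1, 2, 3, 4, 5, 6, 7, 8, 9, 10}

1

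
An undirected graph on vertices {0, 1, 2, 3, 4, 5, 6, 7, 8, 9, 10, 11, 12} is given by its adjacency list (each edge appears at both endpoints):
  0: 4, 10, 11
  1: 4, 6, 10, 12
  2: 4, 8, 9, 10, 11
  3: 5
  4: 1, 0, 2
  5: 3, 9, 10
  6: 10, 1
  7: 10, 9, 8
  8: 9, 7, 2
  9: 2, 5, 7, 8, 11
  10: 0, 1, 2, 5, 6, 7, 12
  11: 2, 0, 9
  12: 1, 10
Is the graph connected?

A breadth-first search from 0 visits 0, 10, 4, 11, 5, 1, 7, 2, 12, 6, 9, 3, 8 — all 13 vertices — so the graph is connected.

Yes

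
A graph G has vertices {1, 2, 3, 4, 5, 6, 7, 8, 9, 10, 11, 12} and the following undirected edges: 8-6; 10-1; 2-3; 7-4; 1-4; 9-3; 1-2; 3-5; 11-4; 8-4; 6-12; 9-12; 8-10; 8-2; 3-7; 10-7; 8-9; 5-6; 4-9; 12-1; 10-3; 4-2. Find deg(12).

Neighbors of 12: 1, 6, 9.

3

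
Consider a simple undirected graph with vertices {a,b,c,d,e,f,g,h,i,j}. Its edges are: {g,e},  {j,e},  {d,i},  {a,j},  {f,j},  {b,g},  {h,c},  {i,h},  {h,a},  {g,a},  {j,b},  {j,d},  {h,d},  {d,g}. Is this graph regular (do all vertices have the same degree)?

No

Degrees: a:3, b:2, c:1, d:4, e:2, f:1, g:4, h:4, i:2, j:5
Degrees are not all equal (e.g. deg(c)=1 but deg(j)=5); not regular.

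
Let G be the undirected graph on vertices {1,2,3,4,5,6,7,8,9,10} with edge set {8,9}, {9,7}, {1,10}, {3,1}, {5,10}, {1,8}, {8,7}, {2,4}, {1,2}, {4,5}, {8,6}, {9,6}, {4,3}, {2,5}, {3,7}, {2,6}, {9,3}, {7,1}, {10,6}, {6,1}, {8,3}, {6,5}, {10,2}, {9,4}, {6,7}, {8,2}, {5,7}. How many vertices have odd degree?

Degrees: 1:6, 2:6, 3:5, 4:4, 5:5, 6:7, 7:6, 8:6, 9:5, 10:4
Odd-degree vertices: 3, 5, 6, 9.

4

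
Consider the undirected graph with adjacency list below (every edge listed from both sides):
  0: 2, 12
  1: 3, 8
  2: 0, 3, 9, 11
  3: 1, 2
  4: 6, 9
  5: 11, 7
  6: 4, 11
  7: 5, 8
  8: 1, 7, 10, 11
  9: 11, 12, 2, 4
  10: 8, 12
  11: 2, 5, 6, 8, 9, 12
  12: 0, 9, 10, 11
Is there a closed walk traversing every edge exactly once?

Degrees: 0:2, 1:2, 2:4, 3:2, 4:2, 5:2, 6:2, 7:2, 8:4, 9:4, 10:2, 11:6, 12:4
All degrees are even and the non-isolated vertices are connected — an Eulerian circuit exists.

Yes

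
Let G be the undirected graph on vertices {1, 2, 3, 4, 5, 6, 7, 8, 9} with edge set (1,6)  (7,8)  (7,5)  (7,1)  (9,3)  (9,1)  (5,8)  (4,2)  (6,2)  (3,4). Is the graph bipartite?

5-8-7-5 is an odd cycle (length 3), and a bipartite graph can contain only even cycles.

No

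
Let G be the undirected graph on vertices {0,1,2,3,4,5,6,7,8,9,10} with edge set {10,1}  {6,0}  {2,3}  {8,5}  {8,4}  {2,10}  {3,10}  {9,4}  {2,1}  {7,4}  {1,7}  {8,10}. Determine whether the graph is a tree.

|V| = 11, |E| = 12.
It splits into 2 components, so it cannot be a tree.

No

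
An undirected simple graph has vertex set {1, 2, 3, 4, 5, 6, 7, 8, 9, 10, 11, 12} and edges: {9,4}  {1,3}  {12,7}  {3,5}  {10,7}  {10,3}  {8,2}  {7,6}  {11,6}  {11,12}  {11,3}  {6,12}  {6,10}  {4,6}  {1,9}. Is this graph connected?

No

Component: {2, 8}
Component: {1, 3, 4, 5, 6, 7, 9, 10, 11, 12}
No edge joins these 2 groups, so the graph is disconnected.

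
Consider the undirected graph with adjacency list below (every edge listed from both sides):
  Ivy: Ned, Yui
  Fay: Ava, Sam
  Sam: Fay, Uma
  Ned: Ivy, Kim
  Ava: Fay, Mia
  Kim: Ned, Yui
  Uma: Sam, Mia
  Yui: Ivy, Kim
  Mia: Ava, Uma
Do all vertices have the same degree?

Yes

Degrees: Ivy:2, Fay:2, Sam:2, Ned:2, Ava:2, Kim:2, Uma:2, Yui:2, Mia:2
Every vertex has degree 2, so the graph is 2-regular.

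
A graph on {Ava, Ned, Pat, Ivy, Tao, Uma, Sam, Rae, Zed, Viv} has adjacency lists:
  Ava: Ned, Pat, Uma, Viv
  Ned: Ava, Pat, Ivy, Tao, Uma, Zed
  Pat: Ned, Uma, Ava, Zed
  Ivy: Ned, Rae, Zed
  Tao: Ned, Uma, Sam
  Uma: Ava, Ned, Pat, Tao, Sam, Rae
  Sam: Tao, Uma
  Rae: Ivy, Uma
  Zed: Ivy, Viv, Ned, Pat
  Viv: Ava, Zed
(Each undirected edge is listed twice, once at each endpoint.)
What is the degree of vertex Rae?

Neighbors of Rae: Ivy, Uma.

2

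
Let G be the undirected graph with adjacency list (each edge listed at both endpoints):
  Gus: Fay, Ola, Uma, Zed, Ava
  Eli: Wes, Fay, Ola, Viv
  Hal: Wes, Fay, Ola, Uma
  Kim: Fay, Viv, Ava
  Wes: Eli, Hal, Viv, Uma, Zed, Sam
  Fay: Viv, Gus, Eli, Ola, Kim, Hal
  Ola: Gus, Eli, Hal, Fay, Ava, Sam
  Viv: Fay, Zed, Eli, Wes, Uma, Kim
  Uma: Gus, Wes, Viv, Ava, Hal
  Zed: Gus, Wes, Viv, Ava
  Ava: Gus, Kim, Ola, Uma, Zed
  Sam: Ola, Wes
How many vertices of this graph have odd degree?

4

Degrees: Gus:5, Eli:4, Hal:4, Kim:3, Wes:6, Fay:6, Ola:6, Viv:6, Uma:5, Zed:4, Ava:5, Sam:2
Odd-degree vertices: Gus, Kim, Uma, Ava.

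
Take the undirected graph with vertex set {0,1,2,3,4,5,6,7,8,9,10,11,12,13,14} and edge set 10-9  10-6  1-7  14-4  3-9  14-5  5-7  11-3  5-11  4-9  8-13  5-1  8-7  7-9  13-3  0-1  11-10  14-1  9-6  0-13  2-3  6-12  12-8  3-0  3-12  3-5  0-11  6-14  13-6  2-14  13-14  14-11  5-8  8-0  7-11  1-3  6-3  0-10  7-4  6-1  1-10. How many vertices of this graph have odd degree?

10

Degrees: 0:6, 1:7, 2:2, 3:9, 4:3, 5:6, 6:7, 7:6, 8:5, 9:5, 10:5, 11:6, 12:3, 13:5, 14:7
Odd-degree vertices: 1, 3, 4, 6, 8, 9, 10, 12, 13, 14.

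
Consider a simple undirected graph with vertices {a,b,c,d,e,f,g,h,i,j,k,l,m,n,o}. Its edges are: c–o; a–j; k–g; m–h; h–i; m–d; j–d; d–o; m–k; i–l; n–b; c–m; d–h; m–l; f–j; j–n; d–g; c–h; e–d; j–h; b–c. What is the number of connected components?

Component: {a, b, c, d, e, f, g, h, i, j, k, l, m, n, o}

1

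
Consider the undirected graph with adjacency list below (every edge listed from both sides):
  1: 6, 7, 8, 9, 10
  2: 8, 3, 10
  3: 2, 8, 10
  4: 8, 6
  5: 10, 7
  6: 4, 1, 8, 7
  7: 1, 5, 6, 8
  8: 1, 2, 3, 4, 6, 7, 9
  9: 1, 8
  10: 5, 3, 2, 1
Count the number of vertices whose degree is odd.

4

Degrees: 1:5, 2:3, 3:3, 4:2, 5:2, 6:4, 7:4, 8:7, 9:2, 10:4
Odd-degree vertices: 1, 2, 3, 8.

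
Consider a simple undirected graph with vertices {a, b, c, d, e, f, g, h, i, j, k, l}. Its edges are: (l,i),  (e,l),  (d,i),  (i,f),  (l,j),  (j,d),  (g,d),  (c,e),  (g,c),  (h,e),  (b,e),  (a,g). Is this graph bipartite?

Yes

A valid 2-coloring puts {e, g, i, j, k} on one side and {a, b, c, d, f, h, l} on the other; every edge crosses between the two sides.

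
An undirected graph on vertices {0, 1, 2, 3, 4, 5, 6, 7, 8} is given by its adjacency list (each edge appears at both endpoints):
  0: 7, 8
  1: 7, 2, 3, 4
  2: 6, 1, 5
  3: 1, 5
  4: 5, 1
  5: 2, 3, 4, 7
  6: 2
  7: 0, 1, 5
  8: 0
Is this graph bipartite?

Yes

A valid 2-coloring puts {2, 3, 4, 7, 8} on one side and {0, 1, 5, 6} on the other; every edge crosses between the two sides.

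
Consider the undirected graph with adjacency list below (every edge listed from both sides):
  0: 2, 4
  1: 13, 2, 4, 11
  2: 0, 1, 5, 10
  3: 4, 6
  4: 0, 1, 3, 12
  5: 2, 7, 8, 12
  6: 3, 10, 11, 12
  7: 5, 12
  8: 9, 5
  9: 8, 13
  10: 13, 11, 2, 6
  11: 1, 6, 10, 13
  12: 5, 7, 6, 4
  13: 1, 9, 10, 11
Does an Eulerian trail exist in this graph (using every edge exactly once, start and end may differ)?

Degrees: 0:2, 1:4, 2:4, 3:2, 4:4, 5:4, 6:4, 7:2, 8:2, 9:2, 10:4, 11:4, 12:4, 13:4
Odd-degree vertices: none (0 total).
With 0 odd-degree vertices and all edges in one connected piece, an Eulerian trail exists.

Yes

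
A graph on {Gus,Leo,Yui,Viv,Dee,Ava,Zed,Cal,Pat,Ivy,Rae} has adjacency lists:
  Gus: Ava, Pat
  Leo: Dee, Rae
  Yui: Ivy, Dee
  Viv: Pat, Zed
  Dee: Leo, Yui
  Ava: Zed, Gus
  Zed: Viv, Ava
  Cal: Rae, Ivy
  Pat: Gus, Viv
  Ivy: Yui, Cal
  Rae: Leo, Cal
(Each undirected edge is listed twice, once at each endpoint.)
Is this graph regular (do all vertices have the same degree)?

Yes

Degrees: Gus:2, Leo:2, Yui:2, Viv:2, Dee:2, Ava:2, Zed:2, Cal:2, Pat:2, Ivy:2, Rae:2
All degrees equal 2; the graph is regular.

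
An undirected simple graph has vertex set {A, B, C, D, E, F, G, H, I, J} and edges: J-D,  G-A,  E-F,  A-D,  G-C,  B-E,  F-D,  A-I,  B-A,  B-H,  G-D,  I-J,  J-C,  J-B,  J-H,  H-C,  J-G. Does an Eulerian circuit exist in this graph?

No

Degrees: A:4, B:4, C:3, D:4, E:2, F:2, G:4, H:3, I:2, J:6
C, H have odd degree; an Eulerian circuit needs every degree to be even, so none exists.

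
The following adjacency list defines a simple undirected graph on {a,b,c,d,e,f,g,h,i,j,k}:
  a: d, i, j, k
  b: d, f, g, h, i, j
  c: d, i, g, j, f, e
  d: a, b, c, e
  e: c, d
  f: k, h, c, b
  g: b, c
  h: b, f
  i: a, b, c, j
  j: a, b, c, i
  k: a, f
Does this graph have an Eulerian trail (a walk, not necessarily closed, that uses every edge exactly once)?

Yes

Degrees: a:4, b:6, c:6, d:4, e:2, f:4, g:2, h:2, i:4, j:4, k:2
Odd-degree vertices: none (0 total).
With 0 odd-degree vertices and all edges in one connected piece, an Eulerian trail exists.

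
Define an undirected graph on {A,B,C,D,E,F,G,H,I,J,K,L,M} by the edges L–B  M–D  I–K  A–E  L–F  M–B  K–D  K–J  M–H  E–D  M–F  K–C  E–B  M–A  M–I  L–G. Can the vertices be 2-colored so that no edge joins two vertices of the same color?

Yes

A valid 2-coloring puts {E, K, L, M} on one side and {A, B, C, D, F, G, H, I, J} on the other; every edge crosses between the two sides.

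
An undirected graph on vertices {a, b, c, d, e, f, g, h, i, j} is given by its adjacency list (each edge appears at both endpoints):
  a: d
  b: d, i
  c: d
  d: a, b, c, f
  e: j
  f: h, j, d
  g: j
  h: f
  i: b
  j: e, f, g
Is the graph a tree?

Yes

|V| = 10, |E| = 9.
It is connected with exactly 9 edges, hence acyclic — it is a tree.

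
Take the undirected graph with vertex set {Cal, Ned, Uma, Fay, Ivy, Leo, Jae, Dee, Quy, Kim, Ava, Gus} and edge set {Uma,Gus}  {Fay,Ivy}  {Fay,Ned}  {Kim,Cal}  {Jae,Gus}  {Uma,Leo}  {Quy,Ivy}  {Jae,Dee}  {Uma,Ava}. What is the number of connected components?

Component: {Cal, Kim}
Component: {Ned, Fay, Ivy, Quy}
Component: {Uma, Leo, Jae, Dee, Ava, Gus}

3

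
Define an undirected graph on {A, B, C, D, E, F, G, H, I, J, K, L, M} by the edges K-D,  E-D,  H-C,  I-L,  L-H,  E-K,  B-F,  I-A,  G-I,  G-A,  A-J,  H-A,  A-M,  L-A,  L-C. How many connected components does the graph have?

Component: {B, F}
Component: {D, E, K}
Component: {A, C, G, H, I, J, L, M}

3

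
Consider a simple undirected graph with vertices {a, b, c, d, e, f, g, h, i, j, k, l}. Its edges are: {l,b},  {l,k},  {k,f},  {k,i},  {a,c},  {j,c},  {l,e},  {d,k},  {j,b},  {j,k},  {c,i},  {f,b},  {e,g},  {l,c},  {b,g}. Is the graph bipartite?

Yes

Partition the vertices as {b, c, e, h, k} vs {a, d, f, g, i, j, l}. Each listed edge has one endpoint in each part, so the graph is bipartite.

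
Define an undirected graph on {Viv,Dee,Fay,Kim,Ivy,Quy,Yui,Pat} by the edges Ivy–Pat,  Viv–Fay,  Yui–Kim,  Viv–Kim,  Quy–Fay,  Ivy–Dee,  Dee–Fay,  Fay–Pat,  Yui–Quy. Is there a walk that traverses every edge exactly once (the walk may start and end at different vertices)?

Yes

Degrees: Viv:2, Dee:2, Fay:4, Kim:2, Ivy:2, Quy:2, Yui:2, Pat:2
Odd-degree vertices: none (0 total).
With 0 odd-degree vertices and all edges in one connected piece, an Eulerian trail exists.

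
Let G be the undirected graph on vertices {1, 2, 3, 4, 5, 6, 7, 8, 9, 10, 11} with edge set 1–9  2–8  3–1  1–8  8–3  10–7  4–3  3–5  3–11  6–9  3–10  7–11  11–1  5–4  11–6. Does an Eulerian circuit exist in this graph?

No

Degrees: 1:4, 2:1, 3:6, 4:2, 5:2, 6:2, 7:2, 8:3, 9:2, 10:2, 11:4
2, 8 have odd degree; an Eulerian circuit needs every degree to be even, so none exists.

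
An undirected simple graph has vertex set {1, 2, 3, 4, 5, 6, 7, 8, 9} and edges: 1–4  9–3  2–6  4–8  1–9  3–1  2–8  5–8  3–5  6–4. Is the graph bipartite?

No

The cycle 3-1-9-3 has length 3, which is odd, so the graph is not bipartite.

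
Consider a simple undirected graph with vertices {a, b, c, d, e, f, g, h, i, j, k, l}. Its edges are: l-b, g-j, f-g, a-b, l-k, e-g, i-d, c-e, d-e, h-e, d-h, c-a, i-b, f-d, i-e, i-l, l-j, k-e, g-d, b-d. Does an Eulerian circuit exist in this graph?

Degrees: a:2, b:4, c:2, d:6, e:6, f:2, g:4, h:2, i:4, j:2, k:2, l:4
Every vertex has even degree and the edges form a single connected piece, so an Eulerian circuit exists.

Yes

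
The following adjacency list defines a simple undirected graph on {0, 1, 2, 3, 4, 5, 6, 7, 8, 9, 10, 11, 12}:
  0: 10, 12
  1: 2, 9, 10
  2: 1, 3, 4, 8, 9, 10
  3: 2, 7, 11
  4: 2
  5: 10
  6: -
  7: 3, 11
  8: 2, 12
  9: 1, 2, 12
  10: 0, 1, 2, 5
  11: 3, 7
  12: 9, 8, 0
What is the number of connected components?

Component: {6}
Component: {0, 1, 2, 3, 4, 5, 7, 8, 9, 10, 11, 12}

2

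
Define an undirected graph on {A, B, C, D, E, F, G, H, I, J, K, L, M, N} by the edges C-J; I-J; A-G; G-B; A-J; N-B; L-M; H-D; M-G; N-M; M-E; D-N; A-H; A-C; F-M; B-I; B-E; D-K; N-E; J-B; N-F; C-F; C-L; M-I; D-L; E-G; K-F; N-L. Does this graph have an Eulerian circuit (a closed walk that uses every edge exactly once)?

Degrees: A:4, B:5, C:4, D:4, E:4, F:4, G:4, H:2, I:3, J:4, K:2, L:4, M:6, N:6
B, I have odd degree; an Eulerian circuit needs every degree to be even, so none exists.

No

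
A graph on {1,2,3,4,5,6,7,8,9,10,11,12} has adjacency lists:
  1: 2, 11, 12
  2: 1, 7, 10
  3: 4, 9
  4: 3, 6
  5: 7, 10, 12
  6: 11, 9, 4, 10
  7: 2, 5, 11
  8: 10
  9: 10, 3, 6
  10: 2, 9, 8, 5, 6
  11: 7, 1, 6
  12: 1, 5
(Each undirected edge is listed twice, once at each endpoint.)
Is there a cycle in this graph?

The graph has 12 vertices, 17 edges, and 1 connected component.
One cycle is 1-11-6-10-5-12-1.

Yes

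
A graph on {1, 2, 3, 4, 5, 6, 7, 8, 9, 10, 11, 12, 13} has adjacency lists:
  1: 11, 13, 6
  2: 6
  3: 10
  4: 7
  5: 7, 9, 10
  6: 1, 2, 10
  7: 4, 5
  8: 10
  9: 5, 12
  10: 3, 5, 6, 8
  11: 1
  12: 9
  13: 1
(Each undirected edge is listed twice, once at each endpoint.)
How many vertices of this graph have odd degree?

10

Degrees: 1:3, 2:1, 3:1, 4:1, 5:3, 6:3, 7:2, 8:1, 9:2, 10:4, 11:1, 12:1, 13:1
Odd-degree vertices: 1, 2, 3, 4, 5, 6, 8, 11, 12, 13.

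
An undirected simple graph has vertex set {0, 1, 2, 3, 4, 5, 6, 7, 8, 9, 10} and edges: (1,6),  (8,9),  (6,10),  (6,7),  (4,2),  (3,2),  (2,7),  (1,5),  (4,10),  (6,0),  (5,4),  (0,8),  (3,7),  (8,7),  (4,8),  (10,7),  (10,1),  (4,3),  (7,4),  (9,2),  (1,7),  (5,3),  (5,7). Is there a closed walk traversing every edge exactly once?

Yes

Degrees: 0:2, 1:4, 2:4, 3:4, 4:6, 5:4, 6:4, 7:8, 8:4, 9:2, 10:4
Every vertex has even degree and the edges form a single connected piece, so an Eulerian circuit exists.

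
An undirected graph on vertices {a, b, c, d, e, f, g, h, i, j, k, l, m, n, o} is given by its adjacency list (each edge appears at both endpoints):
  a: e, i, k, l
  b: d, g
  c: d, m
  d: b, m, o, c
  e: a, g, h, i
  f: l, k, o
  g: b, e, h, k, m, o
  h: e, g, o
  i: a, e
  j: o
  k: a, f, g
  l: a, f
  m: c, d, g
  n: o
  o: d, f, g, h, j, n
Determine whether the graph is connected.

Yes

A breadth-first search from a visits a, e, k, l, i, g, h, f, o, b, m, n, d, j, c — all 15 vertices — so the graph is connected.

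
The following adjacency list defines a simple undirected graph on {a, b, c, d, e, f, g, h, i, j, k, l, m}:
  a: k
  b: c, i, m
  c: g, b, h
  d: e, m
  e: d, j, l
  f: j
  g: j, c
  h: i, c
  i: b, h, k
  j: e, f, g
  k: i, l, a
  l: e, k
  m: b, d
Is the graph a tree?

No

The graph has 13 vertices and 15 edges.
Connected but with 15 > 12 edges, so it has a cycle and is not a tree.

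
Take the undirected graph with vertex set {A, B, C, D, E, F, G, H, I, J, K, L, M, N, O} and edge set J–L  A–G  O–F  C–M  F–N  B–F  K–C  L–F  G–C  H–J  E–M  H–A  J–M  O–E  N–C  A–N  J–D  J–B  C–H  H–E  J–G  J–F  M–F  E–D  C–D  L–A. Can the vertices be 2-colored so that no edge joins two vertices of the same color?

The cycle M-J-F-M has length 3, which is odd, so the graph is not bipartite.

No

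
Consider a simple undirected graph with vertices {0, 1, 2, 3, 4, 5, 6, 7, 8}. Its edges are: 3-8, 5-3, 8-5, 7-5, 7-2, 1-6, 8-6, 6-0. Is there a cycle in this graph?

The graph has 9 vertices, 8 edges, and 2 connected components.
Since 8 > 9 - 2, a cycle must exist; for instance 8-5-3-8.

Yes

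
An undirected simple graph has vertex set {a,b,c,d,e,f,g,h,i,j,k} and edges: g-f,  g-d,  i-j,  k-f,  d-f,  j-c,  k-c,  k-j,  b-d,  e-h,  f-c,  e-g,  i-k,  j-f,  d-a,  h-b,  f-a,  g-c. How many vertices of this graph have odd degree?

0

Degrees: a:2, b:2, c:4, d:4, e:2, f:6, g:4, h:2, i:2, j:4, k:4
Odd-degree vertices: none.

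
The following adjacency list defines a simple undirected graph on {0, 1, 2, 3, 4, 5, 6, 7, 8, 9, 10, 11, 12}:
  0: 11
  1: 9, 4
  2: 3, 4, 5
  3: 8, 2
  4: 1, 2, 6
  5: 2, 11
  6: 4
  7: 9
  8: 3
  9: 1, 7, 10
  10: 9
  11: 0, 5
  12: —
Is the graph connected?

Component: {12}
Component: {0, 1, 2, 3, 4, 5, 6, 7, 8, 9, 10, 11}
No edge joins these 2 groups, so the graph is disconnected.

No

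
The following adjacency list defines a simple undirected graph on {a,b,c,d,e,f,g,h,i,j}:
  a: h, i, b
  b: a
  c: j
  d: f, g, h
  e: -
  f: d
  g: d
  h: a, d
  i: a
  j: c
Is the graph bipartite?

Yes

A valid 2-coloring puts {b, e, f, g, h, i, j} on one side and {a, c, d} on the other; every edge crosses between the two sides.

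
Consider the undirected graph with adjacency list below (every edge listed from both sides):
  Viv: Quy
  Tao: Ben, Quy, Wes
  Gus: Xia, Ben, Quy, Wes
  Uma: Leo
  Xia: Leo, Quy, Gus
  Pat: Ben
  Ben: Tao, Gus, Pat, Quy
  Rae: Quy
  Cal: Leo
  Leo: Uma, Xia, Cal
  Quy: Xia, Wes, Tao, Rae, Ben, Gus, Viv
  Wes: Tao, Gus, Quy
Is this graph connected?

A breadth-first search from Viv visits Viv, Quy, Xia, Tao, Rae, Ben, Gus, Wes, Leo, Pat, Cal, Uma — all 12 vertices — so the graph is connected.

Yes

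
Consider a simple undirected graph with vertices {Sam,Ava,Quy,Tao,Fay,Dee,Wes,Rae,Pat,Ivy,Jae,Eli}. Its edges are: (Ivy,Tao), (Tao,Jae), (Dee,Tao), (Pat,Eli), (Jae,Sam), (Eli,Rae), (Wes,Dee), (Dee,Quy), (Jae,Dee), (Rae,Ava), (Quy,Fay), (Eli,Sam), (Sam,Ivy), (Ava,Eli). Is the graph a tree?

|V| = 12, |E| = 14.
Connected but with 14 > 11 edges, so it has a cycle and is not a tree.

No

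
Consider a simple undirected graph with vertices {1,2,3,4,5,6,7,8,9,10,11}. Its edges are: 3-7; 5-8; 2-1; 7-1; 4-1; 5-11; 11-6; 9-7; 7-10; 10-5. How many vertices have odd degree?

Degrees: 1:3, 2:1, 3:1, 4:1, 5:3, 6:1, 7:4, 8:1, 9:1, 10:2, 11:2
Odd-degree vertices: 1, 2, 3, 4, 5, 6, 8, 9.

8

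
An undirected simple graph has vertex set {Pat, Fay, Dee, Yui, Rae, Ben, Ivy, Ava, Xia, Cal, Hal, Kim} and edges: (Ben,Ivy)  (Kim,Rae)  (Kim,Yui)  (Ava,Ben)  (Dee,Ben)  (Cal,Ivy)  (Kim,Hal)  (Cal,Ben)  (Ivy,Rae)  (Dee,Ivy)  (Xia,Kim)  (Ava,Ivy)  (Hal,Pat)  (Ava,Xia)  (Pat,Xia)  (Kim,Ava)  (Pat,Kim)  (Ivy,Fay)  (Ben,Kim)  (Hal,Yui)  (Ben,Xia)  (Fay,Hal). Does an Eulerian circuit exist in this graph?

Degrees: Pat:3, Fay:2, Dee:2, Yui:2, Rae:2, Ben:6, Ivy:6, Ava:4, Xia:4, Cal:2, Hal:4, Kim:7
Vertices with odd degree: Pat, Kim. An Eulerian circuit requires all degrees even.

No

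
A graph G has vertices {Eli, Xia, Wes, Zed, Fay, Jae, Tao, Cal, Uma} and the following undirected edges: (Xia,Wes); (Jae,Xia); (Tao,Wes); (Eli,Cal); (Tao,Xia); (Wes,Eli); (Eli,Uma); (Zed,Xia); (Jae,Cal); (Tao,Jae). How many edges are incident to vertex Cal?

2

Neighbors of Cal: Eli, Jae.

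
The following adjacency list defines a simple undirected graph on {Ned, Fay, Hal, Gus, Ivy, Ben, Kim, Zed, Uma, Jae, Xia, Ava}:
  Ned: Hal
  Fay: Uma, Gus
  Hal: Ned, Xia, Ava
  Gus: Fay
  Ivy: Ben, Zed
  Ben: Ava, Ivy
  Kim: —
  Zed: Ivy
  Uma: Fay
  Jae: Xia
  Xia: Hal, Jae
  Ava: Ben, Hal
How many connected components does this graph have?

Component: {Kim}
Component: {Fay, Gus, Uma}
Component: {Ned, Hal, Ivy, Ben, Zed, Jae, Xia, Ava}

3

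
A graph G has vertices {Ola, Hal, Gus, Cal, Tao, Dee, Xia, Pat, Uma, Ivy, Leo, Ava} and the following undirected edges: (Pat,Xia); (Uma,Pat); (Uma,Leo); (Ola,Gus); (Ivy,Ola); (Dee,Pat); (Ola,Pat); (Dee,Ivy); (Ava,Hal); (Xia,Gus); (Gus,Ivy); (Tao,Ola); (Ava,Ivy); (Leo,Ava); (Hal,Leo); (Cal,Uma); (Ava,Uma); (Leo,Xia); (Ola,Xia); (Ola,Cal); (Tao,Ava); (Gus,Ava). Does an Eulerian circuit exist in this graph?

Yes

Degrees: Ola:6, Hal:2, Gus:4, Cal:2, Tao:2, Dee:2, Xia:4, Pat:4, Uma:4, Ivy:4, Leo:4, Ava:6
Every vertex has even degree and the edges form a single connected piece, so an Eulerian circuit exists.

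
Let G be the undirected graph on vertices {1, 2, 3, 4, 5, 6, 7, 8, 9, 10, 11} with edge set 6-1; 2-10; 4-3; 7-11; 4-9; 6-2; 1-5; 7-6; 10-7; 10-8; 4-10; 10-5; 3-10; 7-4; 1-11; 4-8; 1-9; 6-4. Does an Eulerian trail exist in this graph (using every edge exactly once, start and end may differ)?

Yes

Degrees: 1:4, 2:2, 3:2, 4:6, 5:2, 6:4, 7:4, 8:2, 9:2, 10:6, 11:2
Odd-degree vertices: none (0 total).
With 0 odd-degree vertices and all edges in one connected piece, an Eulerian trail exists.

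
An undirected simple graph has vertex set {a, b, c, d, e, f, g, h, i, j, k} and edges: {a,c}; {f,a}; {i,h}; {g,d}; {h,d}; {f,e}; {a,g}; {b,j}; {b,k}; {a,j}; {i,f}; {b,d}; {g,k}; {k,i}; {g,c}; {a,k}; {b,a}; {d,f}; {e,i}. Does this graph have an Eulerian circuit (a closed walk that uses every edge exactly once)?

Degrees: a:6, b:4, c:2, d:4, e:2, f:4, g:4, h:2, i:4, j:2, k:4
All degrees are even and the non-isolated vertices are connected — an Eulerian circuit exists.

Yes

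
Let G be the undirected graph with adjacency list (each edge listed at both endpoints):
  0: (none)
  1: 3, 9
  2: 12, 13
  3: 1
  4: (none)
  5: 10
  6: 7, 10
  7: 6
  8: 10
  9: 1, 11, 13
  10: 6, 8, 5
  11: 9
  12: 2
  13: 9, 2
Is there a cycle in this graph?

No

|V| = 14, |E| = 10, number of components = 4.
Since 10 = 14 - 4, the graph is a forest and contains no cycle.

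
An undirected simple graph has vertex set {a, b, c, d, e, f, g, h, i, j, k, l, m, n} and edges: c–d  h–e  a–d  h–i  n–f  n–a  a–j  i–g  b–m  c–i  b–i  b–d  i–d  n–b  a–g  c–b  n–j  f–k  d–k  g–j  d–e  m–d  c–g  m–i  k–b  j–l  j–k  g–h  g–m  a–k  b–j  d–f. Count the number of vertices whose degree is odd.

6

Degrees: a:5, b:7, c:4, d:8, e:2, f:3, g:6, h:3, i:6, j:6, k:5, l:1, m:4, n:4
Odd-degree vertices: a, b, f, h, k, l.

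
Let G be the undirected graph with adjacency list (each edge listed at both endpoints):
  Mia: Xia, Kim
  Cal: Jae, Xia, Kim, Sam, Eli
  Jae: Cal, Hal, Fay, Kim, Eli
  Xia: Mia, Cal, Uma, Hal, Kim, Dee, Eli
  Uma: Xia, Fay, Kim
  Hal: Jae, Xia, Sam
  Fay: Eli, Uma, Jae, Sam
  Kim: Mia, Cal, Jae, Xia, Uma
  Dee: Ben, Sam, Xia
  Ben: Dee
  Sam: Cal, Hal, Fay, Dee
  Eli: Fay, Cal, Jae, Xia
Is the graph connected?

Starting from Mia and exploring outward reaches every vertex (Mia, Kim, Xia, Uma, Jae, Cal, Hal, Dee, Eli, Fay, Sam, Ben); the graph is connected.

Yes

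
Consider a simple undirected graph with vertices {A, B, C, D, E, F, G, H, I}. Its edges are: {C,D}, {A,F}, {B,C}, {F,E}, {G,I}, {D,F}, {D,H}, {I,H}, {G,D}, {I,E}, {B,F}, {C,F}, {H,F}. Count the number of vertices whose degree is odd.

4

Degrees: A:1, B:2, C:3, D:4, E:2, F:6, G:2, H:3, I:3
Odd-degree vertices: A, C, H, I.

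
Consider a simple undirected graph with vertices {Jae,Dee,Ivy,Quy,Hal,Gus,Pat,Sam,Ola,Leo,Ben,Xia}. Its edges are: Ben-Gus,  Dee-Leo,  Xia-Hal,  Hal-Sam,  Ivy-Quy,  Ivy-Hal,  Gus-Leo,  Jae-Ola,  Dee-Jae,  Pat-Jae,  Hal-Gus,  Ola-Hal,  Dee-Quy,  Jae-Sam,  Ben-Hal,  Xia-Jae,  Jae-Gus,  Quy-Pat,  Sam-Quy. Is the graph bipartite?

Hal-Ben-Gus-Hal is an odd cycle (length 3), and a bipartite graph can contain only even cycles.

No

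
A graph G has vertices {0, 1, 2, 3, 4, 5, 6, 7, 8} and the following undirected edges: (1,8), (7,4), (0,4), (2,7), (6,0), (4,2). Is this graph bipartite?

The cycle 2-4-7-2 has length 3, which is odd, so the graph is not bipartite.

No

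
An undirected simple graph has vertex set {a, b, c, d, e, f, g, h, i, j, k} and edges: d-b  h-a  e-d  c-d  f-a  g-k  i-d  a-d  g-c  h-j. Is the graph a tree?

Yes

|V| = 11, |E| = 10.
Connected and |E| = |V| - 1, which characterizes a tree.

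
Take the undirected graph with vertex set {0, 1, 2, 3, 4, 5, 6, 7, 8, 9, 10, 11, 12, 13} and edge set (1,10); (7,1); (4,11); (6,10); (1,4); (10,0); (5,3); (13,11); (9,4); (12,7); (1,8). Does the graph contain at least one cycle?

No

|V| = 14, |E| = 11, number of components = 3.
A forest on 14 vertices with 3 components has exactly 11 edges, which matches — so no cycle.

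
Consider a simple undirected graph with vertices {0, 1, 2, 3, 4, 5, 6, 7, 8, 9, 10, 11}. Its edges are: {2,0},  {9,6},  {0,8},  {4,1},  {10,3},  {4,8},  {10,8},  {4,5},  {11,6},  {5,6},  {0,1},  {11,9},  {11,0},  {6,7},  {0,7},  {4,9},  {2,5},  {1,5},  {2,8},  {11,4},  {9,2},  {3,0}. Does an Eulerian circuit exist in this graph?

Degrees: 0:6, 1:3, 2:4, 3:2, 4:5, 5:4, 6:4, 7:2, 8:4, 9:4, 10:2, 11:4
Vertices with odd degree: 1, 4. An Eulerian circuit requires all degrees even.

No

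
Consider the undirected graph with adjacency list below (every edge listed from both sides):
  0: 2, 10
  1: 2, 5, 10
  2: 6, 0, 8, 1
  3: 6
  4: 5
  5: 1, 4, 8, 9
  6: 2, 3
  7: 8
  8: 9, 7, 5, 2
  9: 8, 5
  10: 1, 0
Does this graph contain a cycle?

Yes

|V| = 11, |E| = 13, number of components = 1.
One cycle is 5-8-9-5.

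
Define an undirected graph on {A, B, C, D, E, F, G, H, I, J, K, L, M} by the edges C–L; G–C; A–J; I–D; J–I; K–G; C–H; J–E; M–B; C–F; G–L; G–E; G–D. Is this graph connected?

No

Component: {B, M}
Component: {A, C, D, E, F, G, H, I, J, K, L}
No edge joins these 2 groups, so the graph is disconnected.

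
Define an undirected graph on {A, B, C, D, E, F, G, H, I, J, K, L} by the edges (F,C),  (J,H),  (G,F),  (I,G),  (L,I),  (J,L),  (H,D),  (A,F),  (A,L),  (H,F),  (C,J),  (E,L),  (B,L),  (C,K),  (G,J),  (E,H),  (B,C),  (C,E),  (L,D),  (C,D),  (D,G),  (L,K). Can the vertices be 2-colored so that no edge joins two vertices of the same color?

The cycle A-F-C-D-L-A has length 5, which is odd, so the graph is not bipartite.

No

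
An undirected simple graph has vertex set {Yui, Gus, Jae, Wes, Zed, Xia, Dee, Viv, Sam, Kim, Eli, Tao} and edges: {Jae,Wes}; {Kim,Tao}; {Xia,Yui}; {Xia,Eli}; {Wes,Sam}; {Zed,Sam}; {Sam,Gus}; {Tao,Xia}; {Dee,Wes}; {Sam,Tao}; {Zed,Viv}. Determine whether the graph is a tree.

|V| = 12, |E| = 11.
Connected and |E| = |V| - 1, which characterizes a tree.

Yes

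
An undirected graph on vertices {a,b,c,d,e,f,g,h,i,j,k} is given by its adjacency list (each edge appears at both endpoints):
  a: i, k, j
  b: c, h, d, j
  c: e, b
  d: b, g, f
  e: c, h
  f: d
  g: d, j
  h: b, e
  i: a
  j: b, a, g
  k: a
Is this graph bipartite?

Yes

Color {c, d, h, i, j, k} black and {a, b, e, f, g} white. No edge joins two same-colored vertices, so the graph is bipartite.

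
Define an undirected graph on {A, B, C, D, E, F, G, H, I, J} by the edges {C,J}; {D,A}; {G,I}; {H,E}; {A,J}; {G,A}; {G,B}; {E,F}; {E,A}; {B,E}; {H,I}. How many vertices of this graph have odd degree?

Degrees: A:4, B:2, C:1, D:1, E:4, F:1, G:3, H:2, I:2, J:2
Odd-degree vertices: C, D, F, G.

4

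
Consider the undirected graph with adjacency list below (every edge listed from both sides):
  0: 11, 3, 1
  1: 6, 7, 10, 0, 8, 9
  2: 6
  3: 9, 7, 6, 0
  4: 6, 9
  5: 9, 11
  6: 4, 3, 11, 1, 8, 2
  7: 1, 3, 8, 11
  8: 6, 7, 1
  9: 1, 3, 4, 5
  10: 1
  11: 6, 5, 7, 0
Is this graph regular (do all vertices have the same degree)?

No

Degrees: 0:3, 1:6, 2:1, 3:4, 4:2, 5:2, 6:6, 7:4, 8:3, 9:4, 10:1, 11:4
Degrees are not all equal (e.g. deg(2)=1 but deg(1)=6); not regular.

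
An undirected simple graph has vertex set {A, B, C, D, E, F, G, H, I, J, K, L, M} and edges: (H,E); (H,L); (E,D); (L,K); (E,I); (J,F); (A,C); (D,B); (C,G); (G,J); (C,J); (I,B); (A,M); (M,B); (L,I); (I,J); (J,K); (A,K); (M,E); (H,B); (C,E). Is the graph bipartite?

No

The cycle C-G-J-C has length 3, which is odd, so the graph is not bipartite.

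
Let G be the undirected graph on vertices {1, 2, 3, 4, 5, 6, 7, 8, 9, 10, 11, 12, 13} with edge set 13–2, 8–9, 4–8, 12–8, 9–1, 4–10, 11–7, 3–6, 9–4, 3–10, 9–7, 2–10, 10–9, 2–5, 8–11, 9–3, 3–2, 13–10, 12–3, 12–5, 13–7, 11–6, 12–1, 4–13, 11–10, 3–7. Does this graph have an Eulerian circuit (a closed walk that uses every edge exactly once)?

Yes

Degrees: 1:2, 2:4, 3:6, 4:4, 5:2, 6:2, 7:4, 8:4, 9:6, 10:6, 11:4, 12:4, 13:4
Every vertex has even degree and the edges form a single connected piece, so an Eulerian circuit exists.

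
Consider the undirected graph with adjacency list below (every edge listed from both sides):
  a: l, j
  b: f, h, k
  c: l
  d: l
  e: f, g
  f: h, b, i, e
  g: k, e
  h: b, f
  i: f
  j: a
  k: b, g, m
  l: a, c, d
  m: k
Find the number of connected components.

Component: {a, c, d, j, l}
Component: {b, e, f, g, h, i, k, m}

2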